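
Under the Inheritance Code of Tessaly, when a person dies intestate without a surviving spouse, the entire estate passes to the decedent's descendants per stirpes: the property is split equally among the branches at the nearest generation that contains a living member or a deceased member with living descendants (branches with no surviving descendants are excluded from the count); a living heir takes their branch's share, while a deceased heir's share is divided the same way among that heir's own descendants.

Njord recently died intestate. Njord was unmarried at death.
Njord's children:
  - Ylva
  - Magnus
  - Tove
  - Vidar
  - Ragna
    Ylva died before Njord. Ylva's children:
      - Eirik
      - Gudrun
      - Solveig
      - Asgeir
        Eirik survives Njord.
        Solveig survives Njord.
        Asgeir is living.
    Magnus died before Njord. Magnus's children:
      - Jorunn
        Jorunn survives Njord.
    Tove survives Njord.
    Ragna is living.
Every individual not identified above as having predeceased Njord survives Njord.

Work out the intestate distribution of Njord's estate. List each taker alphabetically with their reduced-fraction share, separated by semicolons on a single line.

There is no surviving spouse, so the entire estate passes to Njord's descendants per stirpes.
The estate is divided into 5 equal shares of 1/5 among Ylva, Magnus, Tove, Vidar, Ragna.
Ylva predeceased; the 1/5 allotted to Ylva's branch passes to Ylva's issue by representation.
The 1/5 is divided into 4 equal shares of 1/20 among Eirik, Gudrun, Solveig, Asgeir.
Eirik is living and takes 1/20.
Gudrun is living and takes 1/20.
Solveig is living and takes 1/20.
Asgeir is living and takes 1/20.
Magnus predeceased; the 1/5 allotted to Magnus's branch passes to Magnus's issue by representation.
Jorunn is the sole taker at this level and receives the full 1/5.
Tove is living and takes 1/5.
Vidar is living and takes 1/5.
Ragna is living and takes 1/5.

Asgeir 1/20; Eirik 1/20; Gudrun 1/20; Jorunn 1/5; Ragna 1/5; Solveig 1/20; Tove 1/5; Vidar 1/5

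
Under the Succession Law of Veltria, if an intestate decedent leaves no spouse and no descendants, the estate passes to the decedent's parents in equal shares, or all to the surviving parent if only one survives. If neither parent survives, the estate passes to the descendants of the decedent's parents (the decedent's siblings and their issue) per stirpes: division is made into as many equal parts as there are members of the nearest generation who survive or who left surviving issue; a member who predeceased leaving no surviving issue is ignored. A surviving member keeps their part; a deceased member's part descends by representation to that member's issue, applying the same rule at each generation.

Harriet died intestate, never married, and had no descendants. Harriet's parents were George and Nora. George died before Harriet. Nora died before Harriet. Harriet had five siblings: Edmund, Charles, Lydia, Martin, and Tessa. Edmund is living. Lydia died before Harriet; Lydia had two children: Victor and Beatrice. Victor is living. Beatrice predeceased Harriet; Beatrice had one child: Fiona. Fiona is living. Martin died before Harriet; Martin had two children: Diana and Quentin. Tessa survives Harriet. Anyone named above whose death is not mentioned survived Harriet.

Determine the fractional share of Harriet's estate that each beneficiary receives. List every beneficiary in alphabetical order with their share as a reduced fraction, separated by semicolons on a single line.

Neither parent survives and there are no descendants, so the estate passes to Harriet's siblings and their issue per stirpes.
The estate is divided into 5 equal shares of 1/5 among Edmund, Charles, Lydia, Martin, Tessa.
Edmund is living and takes 1/5.
Charles is living and takes 1/5.
Lydia predeceased; the 1/5 allotted to Lydia's branch passes to Lydia's issue by representation.
The 1/5 is divided into 2 equal shares of 1/10 among Victor, Beatrice.
Victor is living and takes 1/10.
Beatrice predeceased; the 1/10 allotted to Beatrice's branch passes to Beatrice's issue by representation.
Fiona is the sole taker at this level and receives the full 1/10.
Martin predeceased; the 1/5 allotted to Martin's branch passes to Martin's issue by representation.
The 1/5 is divided into 2 equal shares of 1/10 among Diana, Quentin.
Diana is living and takes 1/10.
Quentin is living and takes 1/10.
Tessa is living and takes 1/5.

Charles 1/5; Diana 1/10; Edmund 1/5; Fiona 1/10; Quentin 1/10; Tessa 1/5; Victor 1/10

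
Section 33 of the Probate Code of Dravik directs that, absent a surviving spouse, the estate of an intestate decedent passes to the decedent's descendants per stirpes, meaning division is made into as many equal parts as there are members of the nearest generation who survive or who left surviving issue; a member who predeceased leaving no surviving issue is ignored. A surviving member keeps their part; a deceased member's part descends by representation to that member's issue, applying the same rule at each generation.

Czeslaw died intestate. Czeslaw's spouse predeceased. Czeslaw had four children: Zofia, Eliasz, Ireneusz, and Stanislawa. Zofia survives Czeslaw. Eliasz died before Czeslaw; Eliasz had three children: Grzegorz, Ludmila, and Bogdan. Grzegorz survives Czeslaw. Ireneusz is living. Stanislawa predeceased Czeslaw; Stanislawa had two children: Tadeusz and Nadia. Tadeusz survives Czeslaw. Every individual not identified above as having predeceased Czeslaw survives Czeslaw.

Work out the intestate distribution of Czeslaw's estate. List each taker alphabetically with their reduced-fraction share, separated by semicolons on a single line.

Bogdan 1/12; Grzegorz 1/12; Ireneusz 1/4; Ludmila 1/12; Nadia 1/8; Tadeusz 1/8; Zofia 1/4

There is no surviving spouse, so the entire estate passes to Czeslaw's descendants per stirpes.
The estate is divided into 4 equal shares of 1/4 among Zofia, Eliasz, Ireneusz, Stanislawa.
Zofia is living and takes 1/4.
Eliasz predeceased; the 1/4 allotted to Eliasz's branch passes to Eliasz's issue by representation.
The 1/4 is divided into 3 equal shares of 1/12 among Grzegorz, Ludmila, Bogdan.
Grzegorz is living and takes 1/12.
Ludmila is living and takes 1/12.
Bogdan is living and takes 1/12.
Ireneusz is living and takes 1/4.
Stanislawa predeceased; the 1/4 allotted to Stanislawa's branch passes to Stanislawa's issue by representation.
The 1/4 is divided into 2 equal shares of 1/8 among Tadeusz, Nadia.
Tadeusz is living and takes 1/8.
Nadia is living and takes 1/8.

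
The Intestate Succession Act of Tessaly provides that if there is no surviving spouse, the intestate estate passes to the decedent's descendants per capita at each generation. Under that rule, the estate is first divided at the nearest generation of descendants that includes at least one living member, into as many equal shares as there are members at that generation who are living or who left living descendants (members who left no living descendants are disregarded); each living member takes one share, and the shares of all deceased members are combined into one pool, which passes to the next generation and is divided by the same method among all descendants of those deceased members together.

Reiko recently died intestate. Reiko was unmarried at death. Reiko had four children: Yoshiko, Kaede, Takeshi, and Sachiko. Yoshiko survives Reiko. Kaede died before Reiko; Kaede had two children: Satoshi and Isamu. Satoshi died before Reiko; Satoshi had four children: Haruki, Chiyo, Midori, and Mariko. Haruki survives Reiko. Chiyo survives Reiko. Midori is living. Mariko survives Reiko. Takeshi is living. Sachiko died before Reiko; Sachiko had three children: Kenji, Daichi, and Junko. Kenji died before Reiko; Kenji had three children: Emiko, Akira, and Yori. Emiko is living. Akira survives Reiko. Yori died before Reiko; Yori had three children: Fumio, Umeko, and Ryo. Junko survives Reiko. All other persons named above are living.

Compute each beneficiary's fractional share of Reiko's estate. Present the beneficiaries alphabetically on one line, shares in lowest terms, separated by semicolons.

Akira 1/35; Chiyo 1/35; Daichi 1/10; Emiko 1/35; Fumio 1/105; Haruki 1/35; Isamu 1/10; Junko 1/10; Mariko 1/35; Midori 1/35; Ryo 1/105; Takeshi 1/4; Umeko 1/105; Yoshiko 1/4

There is no surviving spouse, so the entire estate passes to Reiko's descendants per capita at each generation.
At generation 1 (Yoshiko, Kaede, Takeshi, Sachiko) there are 4 shares of (1)/4 = 1/4 each.
Living: Yoshiko and Takeshi — each takes 1/4.
Deceased: Kaede and Sachiko. Their combined 1/2 is pooled and carried to generation 2.
At generation 2 (Satoshi, Isamu, Kenji, Daichi, Junko) there are 5 shares of (1/2)/5 = 1/10 each.
Living: Isamu, Daichi, and Junko — each takes 1/10.
Deceased: Satoshi and Kenji. Their combined 1/5 is pooled and carried to generation 3.
At generation 3 (Haruki, Chiyo, Midori, Mariko, Emiko, Akira, Yori) there are 7 shares of (1/5)/7 = 1/35 each.
Living: Haruki, Chiyo, Midori, Mariko, Emiko, and Akira — each takes 1/35.
Deceased: Yori. That 1/35 share is carried to generation 4.
At generation 4 (Fumio, Umeko, Ryo) there are 3 shares of (1/35)/3 = 1/105 each.
Living: Fumio, Umeko, and Ryo — each takes 1/105.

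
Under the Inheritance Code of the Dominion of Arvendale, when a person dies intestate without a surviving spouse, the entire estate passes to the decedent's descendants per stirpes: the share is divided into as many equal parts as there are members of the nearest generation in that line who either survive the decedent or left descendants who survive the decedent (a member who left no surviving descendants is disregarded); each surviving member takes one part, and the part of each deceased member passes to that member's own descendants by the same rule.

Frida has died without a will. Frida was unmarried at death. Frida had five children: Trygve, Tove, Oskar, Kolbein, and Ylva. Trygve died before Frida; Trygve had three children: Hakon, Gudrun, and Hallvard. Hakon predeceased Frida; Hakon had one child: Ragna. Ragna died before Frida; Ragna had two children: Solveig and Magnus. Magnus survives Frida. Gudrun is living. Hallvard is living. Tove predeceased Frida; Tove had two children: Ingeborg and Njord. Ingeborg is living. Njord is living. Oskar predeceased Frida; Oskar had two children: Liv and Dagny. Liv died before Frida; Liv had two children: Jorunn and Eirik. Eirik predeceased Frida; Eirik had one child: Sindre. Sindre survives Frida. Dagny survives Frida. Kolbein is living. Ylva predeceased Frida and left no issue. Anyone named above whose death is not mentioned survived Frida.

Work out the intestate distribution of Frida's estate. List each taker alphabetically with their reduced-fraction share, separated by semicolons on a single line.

There is no surviving spouse, so the entire estate passes to Frida's descendants per stirpes.
Ylva left no surviving issue, so that branch lapses and is disregarded.
The estate is divided into 4 equal shares of 1/4 among Trygve, Tove, Oskar, Kolbein.
Trygve predeceased; the 1/4 allotted to Trygve's branch passes to Trygve's issue by representation.
The 1/4 is divided into 3 equal shares of 1/12 among Hakon, Gudrun, Hallvard.
Hakon predeceased; the 1/12 allotted to Hakon's branch passes to Hakon's issue by representation.
Ragna's line is the sole branch at this level, so the full 1/12 passes to Ragna's issue by representation.
The 1/12 is divided into 2 equal shares of 1/24 among Solveig, Magnus.
Solveig is living and takes 1/24.
Magnus is living and takes 1/24.
Gudrun is living and takes 1/12.
Hallvard is living and takes 1/12.
Tove predeceased; the 1/4 allotted to Tove's branch passes to Tove's issue by representation.
The 1/4 is divided into 2 equal shares of 1/8 among Ingeborg, Njord.
Ingeborg is living and takes 1/8.
Njord is living and takes 1/8.
Oskar predeceased; the 1/4 allotted to Oskar's branch passes to Oskar's issue by representation.
The 1/4 is divided into 2 equal shares of 1/8 among Liv, Dagny.
Liv predeceased; the 1/8 allotted to Liv's branch passes to Liv's issue by representation.
The 1/8 is divided into 2 equal shares of 1/16 among Jorunn, Eirik.
Jorunn is living and takes 1/16.
Eirik predeceased; the 1/16 allotted to Eirik's branch passes to Eirik's issue by representation.
Sindre is the sole taker at this level and receives the full 1/16.
Dagny is living and takes 1/8.
Kolbein is living and takes 1/4.

Dagny 1/8; Gudrun 1/12; Hallvard 1/12; Ingeborg 1/8; Jorunn 1/16; Kolbein 1/4; Magnus 1/24; Njord 1/8; Sindre 1/16; Solveig 1/24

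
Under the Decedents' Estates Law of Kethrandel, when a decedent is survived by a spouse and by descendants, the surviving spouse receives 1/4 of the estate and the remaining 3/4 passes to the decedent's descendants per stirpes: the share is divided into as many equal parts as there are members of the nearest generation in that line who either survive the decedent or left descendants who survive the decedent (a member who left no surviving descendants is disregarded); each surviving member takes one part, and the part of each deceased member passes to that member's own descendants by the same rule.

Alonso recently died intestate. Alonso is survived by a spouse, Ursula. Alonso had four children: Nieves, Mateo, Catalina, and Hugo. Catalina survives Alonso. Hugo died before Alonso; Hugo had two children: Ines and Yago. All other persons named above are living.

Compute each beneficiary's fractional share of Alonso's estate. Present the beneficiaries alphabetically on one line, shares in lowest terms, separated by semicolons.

Catalina 3/16; Ines 3/32; Mateo 3/16; Nieves 3/16; Ursula 1/4; Yago 3/32

Ursula, as surviving spouse, takes 1/4.
The remaining 3/4 passes to Alonso's descendants per stirpes.
The 3/4 is divided into 4 equal shares of 3/16 among Nieves, Mateo, Catalina, Hugo.
Nieves is living and takes 3/16.
Mateo is living and takes 3/16.
Catalina is living and takes 3/16.
Hugo predeceased; the 3/16 allotted to Hugo's branch passes to Hugo's issue by representation.
The 3/16 is divided into 2 equal shares of 3/32 among Ines, Yago.
Ines is living and takes 3/32.
Yago is living and takes 3/32.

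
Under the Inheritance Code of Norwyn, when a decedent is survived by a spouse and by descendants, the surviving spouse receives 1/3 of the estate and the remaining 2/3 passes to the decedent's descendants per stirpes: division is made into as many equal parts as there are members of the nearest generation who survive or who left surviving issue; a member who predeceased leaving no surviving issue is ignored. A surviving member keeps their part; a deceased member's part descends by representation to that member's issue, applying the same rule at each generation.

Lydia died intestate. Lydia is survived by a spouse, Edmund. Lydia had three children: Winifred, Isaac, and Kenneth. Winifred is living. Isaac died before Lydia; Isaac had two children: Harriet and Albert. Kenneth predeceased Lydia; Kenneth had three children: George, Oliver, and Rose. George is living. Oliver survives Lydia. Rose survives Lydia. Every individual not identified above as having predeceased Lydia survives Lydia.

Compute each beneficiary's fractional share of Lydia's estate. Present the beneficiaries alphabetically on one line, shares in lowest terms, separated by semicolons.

Albert 1/9; Edmund 1/3; George 2/27; Harriet 1/9; Oliver 2/27; Rose 2/27; Winifred 2/9

Edmund, as surviving spouse, takes 1/3.
The remaining 2/3 passes to Lydia's descendants per stirpes.
The 2/3 is divided into 3 equal shares of 2/9 among Winifred, Isaac, Kenneth.
Winifred is living and takes 2/9.
Isaac predeceased; the 2/9 allotted to Isaac's branch passes to Isaac's issue by representation.
The 2/9 is divided into 2 equal shares of 1/9 among Harriet, Albert.
Harriet is living and takes 1/9.
Albert is living and takes 1/9.
Kenneth predeceased; the 2/9 allotted to Kenneth's branch passes to Kenneth's issue by representation.
The 2/9 is divided into 3 equal shares of 2/27 among George, Oliver, Rose.
George is living and takes 2/27.
Oliver is living and takes 2/27.
Rose is living and takes 2/27.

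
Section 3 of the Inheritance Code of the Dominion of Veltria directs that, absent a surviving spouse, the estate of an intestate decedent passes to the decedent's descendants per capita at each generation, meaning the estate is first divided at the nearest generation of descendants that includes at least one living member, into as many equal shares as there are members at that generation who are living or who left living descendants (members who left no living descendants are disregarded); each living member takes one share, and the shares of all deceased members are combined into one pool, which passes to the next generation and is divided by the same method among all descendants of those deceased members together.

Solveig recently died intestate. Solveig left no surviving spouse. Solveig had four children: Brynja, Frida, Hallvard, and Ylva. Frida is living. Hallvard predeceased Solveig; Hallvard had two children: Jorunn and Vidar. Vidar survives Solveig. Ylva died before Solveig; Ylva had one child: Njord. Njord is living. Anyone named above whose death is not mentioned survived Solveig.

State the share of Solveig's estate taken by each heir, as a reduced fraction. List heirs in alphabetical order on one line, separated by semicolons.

There is no surviving spouse, so the entire estate passes to Solveig's descendants per capita at each generation.
At generation 1 (Brynja, Frida, Hallvard, Ylva) there are 4 shares of (1)/4 = 1/4 each.
Living: Brynja and Frida — each takes 1/4.
Deceased: Hallvard and Ylva. Their combined 1/2 is pooled and carried to generation 2.
At generation 2 (Jorunn, Vidar, Njord) there are 3 shares of (1/2)/3 = 1/6 each.
Living: Jorunn, Vidar, and Njord — each takes 1/6.

Brynja 1/4; Frida 1/4; Jorunn 1/6; Njord 1/6; Vidar 1/6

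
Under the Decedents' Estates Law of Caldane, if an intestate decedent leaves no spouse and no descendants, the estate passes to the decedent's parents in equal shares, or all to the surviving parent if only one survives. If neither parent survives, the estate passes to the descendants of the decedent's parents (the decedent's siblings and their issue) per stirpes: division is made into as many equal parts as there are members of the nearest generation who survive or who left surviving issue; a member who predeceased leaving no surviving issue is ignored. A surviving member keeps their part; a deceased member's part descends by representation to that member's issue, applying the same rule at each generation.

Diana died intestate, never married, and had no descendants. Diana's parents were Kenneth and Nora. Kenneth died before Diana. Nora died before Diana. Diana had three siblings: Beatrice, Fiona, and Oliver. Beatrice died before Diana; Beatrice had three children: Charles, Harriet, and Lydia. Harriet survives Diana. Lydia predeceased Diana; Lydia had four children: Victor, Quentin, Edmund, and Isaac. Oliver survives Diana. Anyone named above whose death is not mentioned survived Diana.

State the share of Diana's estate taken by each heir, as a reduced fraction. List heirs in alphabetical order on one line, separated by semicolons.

Neither parent survives and there are no descendants, so the estate passes to Diana's siblings and their issue per stirpes.
The estate is divided into 3 equal shares of 1/3 among Beatrice, Fiona, Oliver.
Beatrice predeceased; the 1/3 allotted to Beatrice's branch passes to Beatrice's issue by representation.
The 1/3 is divided into 3 equal shares of 1/9 among Charles, Harriet, Lydia.
Charles is living and takes 1/9.
Harriet is living and takes 1/9.
Lydia predeceased; the 1/9 allotted to Lydia's branch passes to Lydia's issue by representation.
The 1/9 is divided into 4 equal shares of 1/36 among Victor, Quentin, Edmund, Isaac.
Victor is living and takes 1/36.
Quentin is living and takes 1/36.
Edmund is living and takes 1/36.
Isaac is living and takes 1/36.
Fiona is living and takes 1/3.
Oliver is living and takes 1/3.

Charles 1/9; Edmund 1/36; Fiona 1/3; Harriet 1/9; Isaac 1/36; Oliver 1/3; Quentin 1/36; Victor 1/36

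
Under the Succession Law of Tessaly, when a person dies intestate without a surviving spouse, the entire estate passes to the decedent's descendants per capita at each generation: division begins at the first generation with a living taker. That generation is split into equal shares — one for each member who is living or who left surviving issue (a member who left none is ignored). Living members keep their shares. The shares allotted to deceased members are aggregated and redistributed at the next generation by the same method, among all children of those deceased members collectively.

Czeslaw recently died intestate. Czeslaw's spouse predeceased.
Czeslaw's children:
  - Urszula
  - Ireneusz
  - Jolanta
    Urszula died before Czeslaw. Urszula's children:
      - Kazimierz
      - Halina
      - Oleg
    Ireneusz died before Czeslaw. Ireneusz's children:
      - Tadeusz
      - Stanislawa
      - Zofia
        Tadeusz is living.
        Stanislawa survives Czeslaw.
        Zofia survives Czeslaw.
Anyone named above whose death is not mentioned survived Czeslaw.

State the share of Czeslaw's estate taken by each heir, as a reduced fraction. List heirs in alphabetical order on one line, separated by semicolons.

Halina 1/9; Jolanta 1/3; Kazimierz 1/9; Oleg 1/9; Stanislawa 1/9; Tadeusz 1/9; Zofia 1/9

There is no surviving spouse, so the entire estate passes to Czeslaw's descendants per capita at each generation.
At generation 1 (Urszula, Ireneusz, Jolanta) there are 3 shares of (1)/3 = 1/3 each.
Living: Jolanta — each takes 1/3.
Deceased: Urszula and Ireneusz. Their combined 2/3 is pooled and carried to generation 2.
At generation 2 (Kazimierz, Halina, Oleg, Tadeusz, Stanislawa, Zofia) there are 6 shares of (2/3)/6 = 1/9 each.
Living: Kazimierz, Halina, Oleg, Tadeusz, Stanislawa, and Zofia — each takes 1/9.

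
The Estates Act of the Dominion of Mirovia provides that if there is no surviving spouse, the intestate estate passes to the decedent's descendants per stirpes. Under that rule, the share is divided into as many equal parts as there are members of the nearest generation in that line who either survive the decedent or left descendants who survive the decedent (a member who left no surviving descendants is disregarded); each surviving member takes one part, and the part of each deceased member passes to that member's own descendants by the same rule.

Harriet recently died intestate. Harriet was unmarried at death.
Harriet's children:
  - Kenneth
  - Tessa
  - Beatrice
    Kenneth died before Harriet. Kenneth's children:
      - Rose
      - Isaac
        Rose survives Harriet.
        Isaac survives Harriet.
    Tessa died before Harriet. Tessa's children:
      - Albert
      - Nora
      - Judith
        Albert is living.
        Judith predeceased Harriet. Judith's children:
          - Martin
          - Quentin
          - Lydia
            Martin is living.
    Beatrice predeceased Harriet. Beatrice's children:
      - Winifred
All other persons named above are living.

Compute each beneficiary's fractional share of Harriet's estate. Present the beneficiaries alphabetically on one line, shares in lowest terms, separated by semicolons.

There is no surviving spouse, so the entire estate passes to Harriet's descendants per stirpes.
The estate is divided into 3 equal shares of 1/3 among Kenneth, Tessa, Beatrice.
Kenneth predeceased; the 1/3 allotted to Kenneth's branch passes to Kenneth's issue by representation.
The 1/3 is divided into 2 equal shares of 1/6 among Rose, Isaac.
Rose is living and takes 1/6.
Isaac is living and takes 1/6.
Tessa predeceased; the 1/3 allotted to Tessa's branch passes to Tessa's issue by representation.
The 1/3 is divided into 3 equal shares of 1/9 among Albert, Nora, Judith.
Albert is living and takes 1/9.
Nora is living and takes 1/9.
Judith predeceased; the 1/9 allotted to Judith's branch passes to Judith's issue by representation.
The 1/9 is divided into 3 equal shares of 1/27 among Martin, Quentin, Lydia.
Martin is living and takes 1/27.
Quentin is living and takes 1/27.
Lydia is living and takes 1/27.
Beatrice predeceased; the 1/3 allotted to Beatrice's branch passes to Beatrice's issue by representation.
Winifred is the sole taker at this level and receives the full 1/3.

Albert 1/9; Isaac 1/6; Lydia 1/27; Martin 1/27; Nora 1/9; Quentin 1/27; Rose 1/6; Winifred 1/3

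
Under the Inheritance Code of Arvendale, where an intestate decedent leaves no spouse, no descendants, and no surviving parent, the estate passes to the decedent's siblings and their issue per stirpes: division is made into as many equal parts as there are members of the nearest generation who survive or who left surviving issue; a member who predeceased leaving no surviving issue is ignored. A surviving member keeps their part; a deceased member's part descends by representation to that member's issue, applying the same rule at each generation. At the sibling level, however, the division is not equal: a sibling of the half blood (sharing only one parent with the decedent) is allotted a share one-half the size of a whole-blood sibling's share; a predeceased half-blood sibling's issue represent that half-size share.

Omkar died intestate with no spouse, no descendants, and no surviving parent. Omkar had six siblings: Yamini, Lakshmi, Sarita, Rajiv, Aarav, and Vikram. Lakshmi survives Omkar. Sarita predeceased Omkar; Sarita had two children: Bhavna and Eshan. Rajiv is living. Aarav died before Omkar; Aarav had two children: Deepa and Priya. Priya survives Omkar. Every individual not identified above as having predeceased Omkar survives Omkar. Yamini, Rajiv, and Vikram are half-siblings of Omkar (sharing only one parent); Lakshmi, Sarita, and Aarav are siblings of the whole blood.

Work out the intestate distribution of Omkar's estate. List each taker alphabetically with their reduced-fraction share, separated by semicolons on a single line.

No spouse, descendants, or parent survives, so the estate passes to Omkar's siblings per stirpes.
Half-blood siblings count for one-half the weight of whole-blood siblings at the initial division.
Dividing 1 in proportion to weights (total weight 9/2): Yamini (weight 1/2) → 1/9; Lakshmi (weight 1) → 2/9; Sarita (weight 1) → 2/9; Rajiv (weight 1/2) → 1/9; Aarav (weight 1) → 2/9; Vikram (weight 1/2) → 1/9.
Yamini is living and takes 1/9.
Lakshmi is living and takes 2/9.
Sarita predeceased; the 2/9 allotted to Sarita's branch passes to Sarita's issue by representation.
The 2/9 is divided into 2 equal shares of 1/9 among Bhavna, Eshan.
Bhavna is living and takes 1/9.
Eshan is living and takes 1/9.
Rajiv is living and takes 1/9.
Aarav predeceased; the 2/9 allotted to Aarav's branch passes to Aarav's issue by representation.
The 2/9 is divided into 2 equal shares of 1/9 among Deepa, Priya.
Deepa is living and takes 1/9.
Priya is living and takes 1/9.
Vikram is living and takes 1/9.

Bhavna 1/9; Deepa 1/9; Eshan 1/9; Lakshmi 2/9; Priya 1/9; Rajiv 1/9; Vikram 1/9; Yamini 1/9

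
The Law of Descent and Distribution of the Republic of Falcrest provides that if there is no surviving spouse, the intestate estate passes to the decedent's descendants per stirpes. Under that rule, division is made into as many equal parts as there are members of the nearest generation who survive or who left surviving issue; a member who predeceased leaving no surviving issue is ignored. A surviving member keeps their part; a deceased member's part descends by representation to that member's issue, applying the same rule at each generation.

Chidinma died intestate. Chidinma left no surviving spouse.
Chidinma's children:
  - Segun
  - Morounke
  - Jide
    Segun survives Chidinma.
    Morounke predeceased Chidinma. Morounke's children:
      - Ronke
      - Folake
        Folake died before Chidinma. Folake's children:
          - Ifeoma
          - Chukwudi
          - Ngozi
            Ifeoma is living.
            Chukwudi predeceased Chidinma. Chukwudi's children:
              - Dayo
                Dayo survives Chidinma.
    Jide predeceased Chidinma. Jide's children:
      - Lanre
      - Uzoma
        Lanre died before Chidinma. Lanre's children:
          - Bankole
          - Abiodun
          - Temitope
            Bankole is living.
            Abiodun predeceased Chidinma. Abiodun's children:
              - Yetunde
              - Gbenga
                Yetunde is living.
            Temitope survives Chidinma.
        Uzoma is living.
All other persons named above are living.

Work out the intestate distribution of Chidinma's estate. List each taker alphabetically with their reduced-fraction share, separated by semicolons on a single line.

Bankole 1/18; Dayo 1/18; Gbenga 1/36; Ifeoma 1/18; Ngozi 1/18; Ronke 1/6; Segun 1/3; Temitope 1/18; Uzoma 1/6; Yetunde 1/36

There is no surviving spouse, so the entire estate passes to Chidinma's descendants per stirpes.
The estate is divided into 3 equal shares of 1/3 among Segun, Morounke, Jide.
Segun is living and takes 1/3.
Morounke predeceased; the 1/3 allotted to Morounke's branch passes to Morounke's issue by representation.
The 1/3 is divided into 2 equal shares of 1/6 among Ronke, Folake.
Ronke is living and takes 1/6.
Folake predeceased; the 1/6 allotted to Folake's branch passes to Folake's issue by representation.
The 1/6 is divided into 3 equal shares of 1/18 among Ifeoma, Chukwudi, Ngozi.
Ifeoma is living and takes 1/18.
Chukwudi predeceased; the 1/18 allotted to Chukwudi's branch passes to Chukwudi's issue by representation.
Dayo is the sole taker at this level and receives the full 1/18.
Ngozi is living and takes 1/18.
Jide predeceased; the 1/3 allotted to Jide's branch passes to Jide's issue by representation.
The 1/3 is divided into 2 equal shares of 1/6 among Lanre, Uzoma.
Lanre predeceased; the 1/6 allotted to Lanre's branch passes to Lanre's issue by representation.
The 1/6 is divided into 3 equal shares of 1/18 among Bankole, Abiodun, Temitope.
Bankole is living and takes 1/18.
Abiodun predeceased; the 1/18 allotted to Abiodun's branch passes to Abiodun's issue by representation.
The 1/18 is divided into 2 equal shares of 1/36 among Yetunde, Gbenga.
Yetunde is living and takes 1/36.
Gbenga is living and takes 1/36.
Temitope is living and takes 1/18.
Uzoma is living and takes 1/6.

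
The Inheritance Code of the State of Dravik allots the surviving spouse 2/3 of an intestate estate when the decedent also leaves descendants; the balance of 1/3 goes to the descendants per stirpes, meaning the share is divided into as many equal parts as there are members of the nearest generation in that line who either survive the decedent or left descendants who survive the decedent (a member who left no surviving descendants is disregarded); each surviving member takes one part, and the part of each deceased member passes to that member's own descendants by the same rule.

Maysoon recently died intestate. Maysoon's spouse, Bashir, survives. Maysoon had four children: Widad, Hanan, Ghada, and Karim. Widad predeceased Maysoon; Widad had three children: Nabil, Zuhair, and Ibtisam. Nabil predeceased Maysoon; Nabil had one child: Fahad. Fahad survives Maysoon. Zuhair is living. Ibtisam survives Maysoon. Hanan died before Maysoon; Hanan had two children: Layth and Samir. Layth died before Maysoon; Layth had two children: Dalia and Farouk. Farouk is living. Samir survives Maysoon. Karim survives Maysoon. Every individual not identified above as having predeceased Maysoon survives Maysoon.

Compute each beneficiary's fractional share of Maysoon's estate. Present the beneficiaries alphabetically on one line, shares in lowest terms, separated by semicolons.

Bashir 2/3; Dalia 1/48; Fahad 1/36; Farouk 1/48; Ghada 1/12; Ibtisam 1/36; Karim 1/12; Samir 1/24; Zuhair 1/36

Bashir, as surviving spouse, takes 2/3.
The remaining 1/3 passes to Maysoon's descendants per stirpes.
The 1/3 is divided into 4 equal shares of 1/12 among Widad, Hanan, Ghada, Karim.
Widad predeceased; the 1/12 allotted to Widad's branch passes to Widad's issue by representation.
The 1/12 is divided into 3 equal shares of 1/36 among Nabil, Zuhair, Ibtisam.
Nabil predeceased; the 1/36 allotted to Nabil's branch passes to Nabil's issue by representation.
Fahad is the sole taker at this level and receives the full 1/36.
Zuhair is living and takes 1/36.
Ibtisam is living and takes 1/36.
Hanan predeceased; the 1/12 allotted to Hanan's branch passes to Hanan's issue by representation.
The 1/12 is divided into 2 equal shares of 1/24 among Layth, Samir.
Layth predeceased; the 1/24 allotted to Layth's branch passes to Layth's issue by representation.
The 1/24 is divided into 2 equal shares of 1/48 among Dalia, Farouk.
Dalia is living and takes 1/48.
Farouk is living and takes 1/48.
Samir is living and takes 1/24.
Ghada is living and takes 1/12.
Karim is living and takes 1/12.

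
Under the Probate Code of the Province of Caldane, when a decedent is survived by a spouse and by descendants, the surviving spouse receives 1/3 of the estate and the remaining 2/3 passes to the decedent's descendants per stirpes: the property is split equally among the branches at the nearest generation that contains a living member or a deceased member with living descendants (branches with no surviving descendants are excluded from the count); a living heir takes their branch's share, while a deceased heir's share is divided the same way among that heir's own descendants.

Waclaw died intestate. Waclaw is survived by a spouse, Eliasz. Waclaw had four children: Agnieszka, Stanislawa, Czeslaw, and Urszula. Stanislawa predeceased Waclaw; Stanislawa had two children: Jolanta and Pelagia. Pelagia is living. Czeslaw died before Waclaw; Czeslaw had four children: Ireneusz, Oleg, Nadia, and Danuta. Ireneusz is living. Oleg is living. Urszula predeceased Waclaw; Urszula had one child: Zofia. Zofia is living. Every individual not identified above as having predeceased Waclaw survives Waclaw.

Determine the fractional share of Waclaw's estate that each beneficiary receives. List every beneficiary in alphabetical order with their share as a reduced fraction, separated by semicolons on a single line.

Eliasz, as surviving spouse, takes 1/3.
The remaining 2/3 passes to Waclaw's descendants per stirpes.
The 2/3 is divided into 4 equal shares of 1/6 among Agnieszka, Stanislawa, Czeslaw, Urszula.
Agnieszka is living and takes 1/6.
Stanislawa predeceased; the 1/6 allotted to Stanislawa's branch passes to Stanislawa's issue by representation.
The 1/6 is divided into 2 equal shares of 1/12 among Jolanta, Pelagia.
Jolanta is living and takes 1/12.
Pelagia is living and takes 1/12.
Czeslaw predeceased; the 1/6 allotted to Czeslaw's branch passes to Czeslaw's issue by representation.
The 1/6 is divided into 4 equal shares of 1/24 among Ireneusz, Oleg, Nadia, Danuta.
Ireneusz is living and takes 1/24.
Oleg is living and takes 1/24.
Nadia is living and takes 1/24.
Danuta is living and takes 1/24.
Urszula predeceased; the 1/6 allotted to Urszula's branch passes to Urszula's issue by representation.
Zofia is the sole taker at this level and receives the full 1/6.

Agnieszka 1/6; Danuta 1/24; Eliasz 1/3; Ireneusz 1/24; Jolanta 1/12; Nadia 1/24; Oleg 1/24; Pelagia 1/12; Zofia 1/6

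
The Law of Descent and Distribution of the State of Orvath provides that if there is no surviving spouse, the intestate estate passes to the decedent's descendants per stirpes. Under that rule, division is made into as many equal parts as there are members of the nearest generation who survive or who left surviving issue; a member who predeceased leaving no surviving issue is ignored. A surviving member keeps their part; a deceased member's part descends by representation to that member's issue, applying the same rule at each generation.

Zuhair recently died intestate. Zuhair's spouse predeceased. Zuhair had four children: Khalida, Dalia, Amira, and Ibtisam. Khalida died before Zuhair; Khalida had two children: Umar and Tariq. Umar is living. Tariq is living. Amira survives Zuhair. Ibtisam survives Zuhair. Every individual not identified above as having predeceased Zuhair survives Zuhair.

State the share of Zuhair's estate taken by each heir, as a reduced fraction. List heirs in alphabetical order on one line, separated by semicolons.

There is no surviving spouse, so the entire estate passes to Zuhair's descendants per stirpes.
The estate is divided into 4 equal shares of 1/4 among Khalida, Dalia, Amira, Ibtisam.
Khalida predeceased; the 1/4 allotted to Khalida's branch passes to Khalida's issue by representation.
The 1/4 is divided into 2 equal shares of 1/8 among Umar, Tariq.
Umar is living and takes 1/8.
Tariq is living and takes 1/8.
Dalia is living and takes 1/4.
Amira is living and takes 1/4.
Ibtisam is living and takes 1/4.

Amira 1/4; Dalia 1/4; Ibtisam 1/4; Tariq 1/8; Umar 1/8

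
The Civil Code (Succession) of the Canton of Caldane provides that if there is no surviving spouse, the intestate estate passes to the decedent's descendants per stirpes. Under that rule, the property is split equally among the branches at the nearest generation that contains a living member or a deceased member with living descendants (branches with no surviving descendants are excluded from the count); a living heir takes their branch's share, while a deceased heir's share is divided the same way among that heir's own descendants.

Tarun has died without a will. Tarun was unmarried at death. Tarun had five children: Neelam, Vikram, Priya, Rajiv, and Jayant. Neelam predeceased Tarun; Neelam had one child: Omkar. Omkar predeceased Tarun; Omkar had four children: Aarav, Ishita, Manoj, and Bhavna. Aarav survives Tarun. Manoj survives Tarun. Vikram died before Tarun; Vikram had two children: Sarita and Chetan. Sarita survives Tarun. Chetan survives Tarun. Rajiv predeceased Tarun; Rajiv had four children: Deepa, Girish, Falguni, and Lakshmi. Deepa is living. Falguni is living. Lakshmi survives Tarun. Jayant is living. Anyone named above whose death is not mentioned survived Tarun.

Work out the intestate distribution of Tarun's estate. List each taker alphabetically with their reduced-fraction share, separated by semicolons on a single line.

Aarav 1/20; Bhavna 1/20; Chetan 1/10; Deepa 1/20; Falguni 1/20; Girish 1/20; Ishita 1/20; Jayant 1/5; Lakshmi 1/20; Manoj 1/20; Priya 1/5; Sarita 1/10

There is no surviving spouse, so the entire estate passes to Tarun's descendants per stirpes.
The estate is divided into 5 equal shares of 1/5 among Neelam, Vikram, Priya, Rajiv, Jayant.
Neelam predeceased; the 1/5 allotted to Neelam's branch passes to Neelam's issue by representation.
Omkar's line is the sole branch at this level, so the full 1/5 passes to Omkar's issue by representation.
The 1/5 is divided into 4 equal shares of 1/20 among Aarav, Ishita, Manoj, Bhavna.
Aarav is living and takes 1/20.
Ishita is living and takes 1/20.
Manoj is living and takes 1/20.
Bhavna is living and takes 1/20.
Vikram predeceased; the 1/5 allotted to Vikram's branch passes to Vikram's issue by representation.
The 1/5 is divided into 2 equal shares of 1/10 among Sarita, Chetan.
Sarita is living and takes 1/10.
Chetan is living and takes 1/10.
Priya is living and takes 1/5.
Rajiv predeceased; the 1/5 allotted to Rajiv's branch passes to Rajiv's issue by representation.
The 1/5 is divided into 4 equal shares of 1/20 among Deepa, Girish, Falguni, Lakshmi.
Deepa is living and takes 1/20.
Girish is living and takes 1/20.
Falguni is living and takes 1/20.
Lakshmi is living and takes 1/20.
Jayant is living and takes 1/5.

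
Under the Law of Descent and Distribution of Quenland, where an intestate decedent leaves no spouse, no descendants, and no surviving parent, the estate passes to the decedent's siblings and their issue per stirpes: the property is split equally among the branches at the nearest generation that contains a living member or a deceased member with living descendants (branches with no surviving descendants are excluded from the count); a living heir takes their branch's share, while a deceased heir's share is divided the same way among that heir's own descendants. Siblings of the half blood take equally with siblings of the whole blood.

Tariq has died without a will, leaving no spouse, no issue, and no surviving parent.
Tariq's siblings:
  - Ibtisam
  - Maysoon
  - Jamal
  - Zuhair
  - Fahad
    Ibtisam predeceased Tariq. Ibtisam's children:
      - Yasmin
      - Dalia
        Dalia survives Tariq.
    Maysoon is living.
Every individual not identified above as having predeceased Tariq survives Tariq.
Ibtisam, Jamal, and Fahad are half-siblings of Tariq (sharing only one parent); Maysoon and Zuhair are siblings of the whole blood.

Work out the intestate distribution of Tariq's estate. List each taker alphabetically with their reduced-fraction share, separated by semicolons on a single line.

No spouse, descendants, or parent survives, so the estate passes to Tariq's siblings per stirpes.
Half-blood and whole-blood siblings take equally under the stated rule.
The estate is divided into 5 equal shares of 1/5 among Ibtisam, Maysoon, Jamal, Zuhair, Fahad.
Ibtisam predeceased; the 1/5 allotted to Ibtisam's branch passes to Ibtisam's issue by representation.
The 1/5 is divided into 2 equal shares of 1/10 among Yasmin, Dalia.
Yasmin is living and takes 1/10.
Dalia is living and takes 1/10.
Maysoon is living and takes 1/5.
Jamal is living and takes 1/5.
Zuhair is living and takes 1/5.
Fahad is living and takes 1/5.

Dalia 1/10; Fahad 1/5; Jamal 1/5; Maysoon 1/5; Yasmin 1/10; Zuhair 1/5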